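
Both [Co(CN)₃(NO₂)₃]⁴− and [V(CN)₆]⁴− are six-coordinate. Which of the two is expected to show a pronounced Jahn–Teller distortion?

[Co(CN)₃(NO₂)₃]⁴−: Summing ligand charges against the −4 overall charge gives an oxidation state of +2 for cobalt. Co sits in group 9, so the d-electron count is 9 − 2 = 7. Cyanide and nitro (N-bound nitrite) are strong-field ligands (high in the spectrochemical series) for a first-row metal, so the complex is low-spin. The t₂g⁶e_g¹ (low-spin) configuration has an unevenly filled e_g set; the Jahn–Teller theorem predicts a tetragonal distortion (typically axial elongation) to lift the degeneracy.
[V(CN)₆]⁴−: Summing ligand charges against the −4 overall charge gives an oxidation state of +2 for vanadium. Group 5 minus oxidation state 2 gives a d³ configuration. The d³ configuration leaves the e_g set evenly filled (or empty) — no strong Jahn–Teller driving force.

[Co(CN)₃(NO₂)₃]⁴−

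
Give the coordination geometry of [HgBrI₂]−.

Ligand charges: each bromide is −1; each iodide is −1. With an overall charge of −1 the mercury centre must be in the +2 oxidation state.
Group 12 minus oxidation state 2 gives a d¹⁰ configuration.
With 3 monodentate ligands the coordination number is 3.
Three ligands around a d¹⁰ centre minimise repulsion in a trigonal-planar arrangement.

trigonal planar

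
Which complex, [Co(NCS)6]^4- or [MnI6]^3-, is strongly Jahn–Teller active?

[MnI6]^3-

[Co(NCS)6]^4-: Ligand charges: each isothiocyanate is −1. With an overall charge of −4 the cobalt centre must be in the +2 oxidation state. Co sits in group 9, so the d-electron count is 9 − 2 = 7. Isothiocyanate is a weak-field ligand for a first-row metal, so the complex is high-spin. The d⁷ configuration leaves the e_g set evenly filled (or empty) — no strong Jahn–Teller driving force.
[MnI6]^3-: Each iodide is −1; balancing the −3 overall charge requires Mn(III). Group 7 minus oxidation state 3 gives a d⁴ configuration. Iodide is a weak-field ligand for a first-row metal, so the complex is high-spin. The t₂g³e_g¹ (high-spin) configuration has an unevenly filled e_g set; the Jahn–Teller theorem predicts a tetragonal distortion (typically axial elongation) to lift the degeneracy.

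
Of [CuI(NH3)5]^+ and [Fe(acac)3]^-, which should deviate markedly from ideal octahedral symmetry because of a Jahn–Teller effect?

[CuI(NH3)5]^+

[CuI(NH3)5]^+: Each iodide is −1; ammonia is neutral; balancing the +1 overall charge requires Cu(II). Copper is a group-11 element; Cu(II) is therefore d⁹. The t₂g⁶e_g³ configuration has an unevenly filled e_g set; the Jahn–Teller theorem predicts a tetragonal distortion (typically axial elongation) to lift the degeneracy.
[Fe(acac)3]^-: Each acetylacetonate is −1; balancing the −1 overall charge requires Fe(II). Fe sits in group 8, so the d-electron count is 8 − 2 = 6. Acetylacetonate is a weak-field ligand for a first-row metal, so the complex is high-spin. The d⁶ configuration leaves the e_g set evenly filled (or empty) — no strong Jahn–Teller driving force.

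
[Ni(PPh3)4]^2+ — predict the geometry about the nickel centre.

square planar

Triphenylphosphine is neutral; balancing the +2 overall charge requires Ni(II).
Group 10 minus oxidation state 2 gives a d⁸ configuration.
With 4 monodentate ligands the coordination number is 4.
Triphenylphosphine is a strong-field ligand (high in the spectrochemical series).
A 3d d⁸ ion with strong-field ligands gains enough CFSE to favour square planar over tetrahedral.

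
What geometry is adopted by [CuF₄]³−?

tetrahedral

Summing ligand charges against the −3 overall charge gives an oxidation state of +1 for copper.
Group 11 minus oxidation state 1 gives a d¹⁰ configuration.
With 4 monodentate ligands the coordination number is 4.
A d¹⁰ ion has no crystal-field stabilisation preference between square planar and tetrahedral, so four ligands adopt the sterically favoured tetrahedral geometry.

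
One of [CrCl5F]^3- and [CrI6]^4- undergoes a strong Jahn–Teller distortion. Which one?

[CrI6]^4-

[CrCl5F]^3-: Summing ligand charges against the −3 overall charge gives an oxidation state of +3 for chromium. Group 6 minus oxidation state 3 gives a d³ configuration. The d³ configuration leaves the e_g set evenly filled (or empty) — no strong Jahn–Teller driving force.
[CrI6]^4-: Each iodide is −1; balancing the −4 overall charge requires Cr(II). Group 6 minus oxidation state 2 gives a d⁴ configuration. Iodide is a weak-field ligand for a first-row metal, so the complex is high-spin. The t₂g³e_g¹ (high-spin) configuration has an unevenly filled e_g set; the Jahn–Teller theorem predicts a tetragonal distortion (typically axial elongation) to lift the degeneracy.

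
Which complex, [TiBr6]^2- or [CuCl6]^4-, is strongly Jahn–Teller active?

[TiBr6]^2-: Ligand charges: each bromide is −1. With an overall charge of −2 the titanium centre must be in the +4 oxidation state. Ti sits in group 4, so the d-electron count is 4 − 4 = 0. The d⁰ configuration leaves the e_g set evenly filled (or empty) — no strong Jahn–Teller driving force.
[CuCl6]^4-: Each chloride is −1; balancing the −4 overall charge requires Cu(II). Cu sits in group 11, so the d-electron count is 11 − 2 = 9. The t₂g⁶e_g³ configuration has an unevenly filled e_g set; the Jahn–Teller theorem predicts a tetragonal distortion (typically axial elongation) to lift the degeneracy.

[CuCl6]^4-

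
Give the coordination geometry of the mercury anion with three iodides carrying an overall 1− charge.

Ligand charges: each iodide is −1. With an overall charge of −1 the mercury centre must be in the +2 oxidation state.
Hg sits in group 12, so the d-electron count is 12 − 2 = 10.
With 3 monodentate ligands the coordination number is 3.
Three ligands around a d¹⁰ centre minimise repulsion in a trigonal-planar arrangement.

trigonal planar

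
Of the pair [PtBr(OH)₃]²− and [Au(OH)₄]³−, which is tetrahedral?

For [PtBr(OH)₃]²−: Ligand charges: each bromide is −1; each hydroxide is −1. With an overall charge of −2 the platinum centre must be in the +2 oxidation state. Group 10 minus oxidation state 2 gives a d⁸ configuration. A 5d d⁸ ion has a large crystal-field splitting; square planar leaves the high-energy d_{x²−y²} orbital empty and maximises CFSE. → square planar.
For [Au(OH)₄]³−: Ligand charges: each hydroxide is −1. With an overall charge of −3 the gold centre must be in the +1 oxidation state. Gold is a group-11 element; Au(I) is therefore d¹⁰. A d¹⁰ ion has no crystal-field stabilisation preference between square planar and tetrahedral, so four ligands adopt the sterically favoured tetrahedral geometry. → tetrahedral.

[Au(OH)₄]³−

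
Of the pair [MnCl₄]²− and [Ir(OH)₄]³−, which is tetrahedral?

[MnCl₄]²−

For [MnCl₄]²−: Each chloride is −1; balancing the −2 overall charge requires Mn(II). Manganese is a group-7 element; Mn(II) is therefore d⁵. A high-spin d⁵ ion has zero CFSE in either geometry, so four ligands adopt the sterically favoured tetrahedral geometry. → tetrahedral.
For [Ir(OH)₄]³−: Each hydroxide is −1; balancing the −3 overall charge requires Ir(I). Iridium is a group-9 element; Ir(I) is therefore d⁸. A 5d d⁸ ion has a large crystal-field splitting; square planar leaves the high-energy d_{x²−y²} orbital empty and maximises CFSE. → square planar.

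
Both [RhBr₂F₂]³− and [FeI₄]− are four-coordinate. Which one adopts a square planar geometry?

For [RhBr₂F₂]³−: Each bromide is −1; each fluoride is −1; balancing the −3 overall charge requires Rh(I). Rhodium is a group-9 element; Rh(I) is therefore d⁸. A 4d d⁸ ion has a large crystal-field splitting; square planar leaves the high-energy d_{x²−y²} orbital empty and maximises CFSE. → square planar.
For [FeI₄]−: Ligand charges: each iodide is −1. With an overall charge of −1 the iron centre must be in the +3 oxidation state. Iron is a group-8 element; Fe(III) is therefore d⁵. A high-spin d⁵ ion has zero CFSE in either geometry, so four ligands adopt the sterically favoured tetrahedral geometry. → tetrahedral.

[RhBr₂F₂]³−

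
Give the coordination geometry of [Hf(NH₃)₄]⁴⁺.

tetrahedral

Summing ligand charges against the +4 overall charge gives an oxidation state of +4 for hafnium.
Hafnium is a group-4 element; Hf(IV) is therefore d⁰.
With 4 monodentate ligands the coordination number is 4.
A d⁰ ion has no crystal-field stabilisation preference between square planar and tetrahedral, so four ligands adopt the sterically favoured tetrahedral geometry.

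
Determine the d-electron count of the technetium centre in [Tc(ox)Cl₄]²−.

d³

Each oxalate is −2; each chloride is −1; balancing the −2 overall charge requires Tc(IV).
Technetium is a group-7 element; Tc(IV) is therefore d³.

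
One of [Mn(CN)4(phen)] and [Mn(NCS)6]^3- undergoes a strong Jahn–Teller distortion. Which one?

[Mn(CN)4(phen)]: Summing ligand charges against the 0 overall charge gives an oxidation state of +4 for manganese. Manganese is a group-7 element; Mn(IV) is therefore d³. The d³ configuration leaves the e_g set evenly filled (or empty) — no strong Jahn–Teller driving force.
[Mn(NCS)6]^3-: Summing ligand charges against the −3 overall charge gives an oxidation state of +3 for manganese. Mn sits in group 7, so the d-electron count is 7 − 3 = 4. Isothiocyanate is a weak-field ligand for a first-row metal, so the complex is high-spin. The t₂g³e_g¹ (high-spin) configuration has an unevenly filled e_g set; the Jahn–Teller theorem predicts a tetragonal distortion (typically axial elongation) to lift the degeneracy.

[Mn(NCS)6]^3-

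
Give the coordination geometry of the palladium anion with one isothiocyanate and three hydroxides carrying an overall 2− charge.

Each isothiocyanate is −1; each hydroxide is −1; balancing the −2 overall charge requires Pd(II).
Group 10 minus oxidation state 2 gives a d⁸ configuration.
With 4 monodentate ligands the coordination number is 4.
A 4d d⁸ ion has a large crystal-field splitting; square planar leaves the high-energy d_{x²−y²} orbital empty and maximises CFSE.

square planar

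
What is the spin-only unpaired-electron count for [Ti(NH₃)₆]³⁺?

Ammonia is neutral; balancing the +3 overall charge requires Ti(III).
Titanium is a group-4 element; Ti(III) is therefore d¹.
In an octahedral field the d¹ configuration is t₂g¹e_g⁰ (only one arrangement possible), giving 1 unpaired electron.

1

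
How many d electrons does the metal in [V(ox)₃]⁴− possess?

d3

Ligand charges: each oxalate is −2. With an overall charge of −4 the vanadium centre must be in the +2 oxidation state.
Group 5 minus oxidation state 2 gives a d³ configuration.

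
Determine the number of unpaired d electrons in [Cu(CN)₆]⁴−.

1 unpaired electron

Each cyanide is −1; balancing the −4 overall charge requires Cu(II).
Cu sits in group 11, so the d-electron count is 11 − 2 = 9.
In an octahedral field the d⁹ configuration is t₂g⁶e_g³ (only one arrangement possible), giving 1 unpaired electron.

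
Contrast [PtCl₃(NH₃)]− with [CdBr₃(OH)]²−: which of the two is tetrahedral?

[CdBr₃(OH)]²−

For [PtCl₃(NH₃)]−: Ligand charges: each chloride is −1; ammonia is neutral. With an overall charge of −1 the platinum centre must be in the +2 oxidation state. Pt sits in group 10, so the d-electron count is 10 − 2 = 8. A 5d d⁸ ion has a large crystal-field splitting; square planar leaves the high-energy d_{x²−y²} orbital empty and maximises CFSE. → square planar.
For [CdBr₃(OH)]²−: Ligand charges: each bromide is −1; each hydroxide is −1. With an overall charge of −2 the cadmium centre must be in the +2 oxidation state. Cd sits in group 12, so the d-electron count is 12 − 2 = 10. A d¹⁰ ion has no crystal-field stabilisation preference between square planar and tetrahedral, so four ligands adopt the sterically favoured tetrahedral geometry. → tetrahedral.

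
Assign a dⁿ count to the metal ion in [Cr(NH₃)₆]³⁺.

Summing ligand charges against the +3 overall charge gives an oxidation state of +3 for chromium.
Cr sits in group 6, so the d-electron count is 6 − 3 = 3.

d3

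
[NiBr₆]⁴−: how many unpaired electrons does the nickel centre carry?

Ligand charges: each bromide is −1. With an overall charge of −4 the nickel centre must be in the +2 oxidation state.
Group 10 minus oxidation state 2 gives a d⁸ configuration.
In an octahedral field the d⁸ configuration is t₂g⁶e_g² (only one arrangement possible), giving 2 unpaired electrons.

2 unpaired electrons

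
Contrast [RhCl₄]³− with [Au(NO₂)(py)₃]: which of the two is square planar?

[RhCl₄]³−

For [RhCl₄]³−: Ligand charges: each chloride is −1. With an overall charge of −3 the rhodium centre must be in the +1 oxidation state. Rh sits in group 9, so the d-electron count is 9 − 1 = 8. A 4d d⁸ ion has a large crystal-field splitting; square planar leaves the high-energy d_{x²−y²} orbital empty and maximises CFSE. → square planar.
For [Au(NO₂)(py)₃]: Summing ligand charges against the 0 overall charge gives an oxidation state of +1 for gold. Au sits in group 11, so the d-electron count is 11 − 1 = 10. A d¹⁰ ion has no crystal-field stabilisation preference between square planar and tetrahedral, so four ligands adopt the sterically favoured tetrahedral geometry. → tetrahedral.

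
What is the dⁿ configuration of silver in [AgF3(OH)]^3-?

d10

Ligand charges: each fluoride is −1; each hydroxide is −1. With an overall charge of −3 the silver centre must be in the +1 oxidation state.
Ag sits in group 11, so the d-electron count is 11 − 1 = 10.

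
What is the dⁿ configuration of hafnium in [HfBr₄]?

Each bromide is −1; balancing the 0 overall charge requires Hf(IV).
Hafnium is a group-4 element; Hf(IV) is therefore d⁰.

d⁰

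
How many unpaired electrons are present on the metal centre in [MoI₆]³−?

3 unpaired electrons

Each iodide is −1; balancing the −3 overall charge requires Mo(III).
Mo sits in group 6, so the d-electron count is 6 − 3 = 3.
In an octahedral field the d³ configuration is t₂g³e_g⁰ (only one arrangement possible), giving 3 unpaired electrons.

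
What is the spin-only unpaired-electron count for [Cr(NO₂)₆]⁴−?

2

Summing ligand charges against the −4 overall charge gives an oxidation state of +2 for chromium.
Chromium is a group-6 element; Cr(II) is therefore d⁴.
The spin state decides the count: Nitro (N-bound nitrite) is a strong-field ligand (high in the spectrochemical series) for a first-row metal, so the complex is low-spin.
An octahedral low-spin d⁴ ion is t₂g⁴e_g⁰, giving 2 unpaired electrons.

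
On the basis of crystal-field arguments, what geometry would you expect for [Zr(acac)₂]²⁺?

tetrahedral

Each acetylacetonate is −1; balancing the +2 overall charge requires Zr(IV).
Zirconium is a group-4 element; Zr(IV) is therefore d⁰.
Counting donor atoms: 2×acetylacetonate (bidentate) → 4 donors. Coordination number = 4.
A d⁰ ion has no crystal-field stabilisation preference between square planar and tetrahedral, so four ligands adopt the sterically favoured tetrahedral geometry.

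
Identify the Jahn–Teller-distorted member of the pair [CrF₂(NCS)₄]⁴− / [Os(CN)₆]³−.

[CrF₂(NCS)₄]⁴−: Ligand charges: each fluoride is −1; each isothiocyanate is −1. With an overall charge of −4 the chromium centre must be in the +2 oxidation state. Cr sits in group 6, so the d-electron count is 6 − 2 = 4. Fluoride and isothiocyanate are weak-field ligands for a first-row metal, so the complex is high-spin. The t₂g³e_g¹ (high-spin) configuration has an unevenly filled e_g set; the Jahn–Teller theorem predicts a tetragonal distortion (typically axial elongation) to lift the degeneracy.
[Os(CN)₆]³−: Summing ligand charges against the −3 overall charge gives an oxidation state of +3 for osmium. Os sits in group 8, so the d-electron count is 8 − 3 = 5. A 5d ion has a large Δₒ and is invariably low-spin. The d⁵ configuration leaves the e_g set evenly filled (or empty) — no strong Jahn–Teller driving force.

[CrF₂(NCS)₄]⁴−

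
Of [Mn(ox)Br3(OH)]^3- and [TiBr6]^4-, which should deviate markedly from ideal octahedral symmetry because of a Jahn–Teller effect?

[Mn(ox)Br3(OH)]^3-

[Mn(ox)Br3(OH)]^3-: Ligand charges: each oxalate is −2; each bromide is −1; each hydroxide is −1. With an overall charge of −3 the manganese centre must be in the +3 oxidation state. Mn sits in group 7, so the d-electron count is 7 − 3 = 4. Bromide, hydroxide, and oxalate are weak-field ligands for a first-row metal, so the complex is high-spin. The t₂g³e_g¹ (high-spin) configuration has an unevenly filled e_g set; the Jahn–Teller theorem predicts a tetragonal distortion (typically axial elongation) to lift the degeneracy.
[TiBr6]^4-: Each bromide is −1; balancing the −4 overall charge requires Ti(II). Group 4 minus oxidation state 2 gives a d² configuration. The d² configuration leaves the e_g set evenly filled (or empty) — no strong Jahn–Teller driving force.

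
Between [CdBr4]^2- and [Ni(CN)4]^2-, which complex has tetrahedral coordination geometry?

[CdBr4]^2-

For [CdBr4]^2-: Ligand charges: each bromide is −1. With an overall charge of −2 the cadmium centre must be in the +2 oxidation state. Cd sits in group 12, so the d-electron count is 12 − 2 = 10. A d¹⁰ ion has no crystal-field stabilisation preference between square planar and tetrahedral, so four ligands adopt the sterically favoured tetrahedral geometry. → tetrahedral.
For [Ni(CN)4]^2-: Summing ligand charges against the −2 overall charge gives an oxidation state of +2 for nickel. Group 10 minus oxidation state 2 gives a d⁸ configuration. Cyanide is a strong-field ligand (high in the spectrochemical series). A 3d d⁸ ion with strong-field ligands gains enough CFSE to favour square planar over tetrahedral. → square planar.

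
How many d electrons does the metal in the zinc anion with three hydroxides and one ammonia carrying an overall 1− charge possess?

d10

Ligand charges: each hydroxide is −1; ammonia is neutral. With an overall charge of −1 the zinc centre must be in the +2 oxidation state.
Zn sits in group 12, so the d-electron count is 12 − 2 = 10.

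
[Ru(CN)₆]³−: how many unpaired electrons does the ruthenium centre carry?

1

Each cyanide is −1; balancing the −3 overall charge requires Ru(III).
Group 8 minus oxidation state 3 gives a d⁵ configuration.
The spin state decides the count: a 4d ion has a large Δₒ and is invariably low-spin.
An octahedral low-spin d⁵ ion is t₂g⁵e_g⁰, giving 1 unpaired electron.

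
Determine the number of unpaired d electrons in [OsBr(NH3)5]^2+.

1

Each bromide is −1; ammonia is neutral; balancing the +2 overall charge requires Os(III).
Group 8 minus oxidation state 3 gives a d⁵ configuration.
The spin state decides the count: a 5d ion has a large Δₒ and is invariably low-spin.
An octahedral low-spin d⁵ ion is t₂g⁵e_g⁰, giving 1 unpaired electron.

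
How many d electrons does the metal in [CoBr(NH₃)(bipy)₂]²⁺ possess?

Each bromide is −1; ammonia is neutral; 2,2′-bipyridine is neutral; balancing the +2 overall charge requires Co(III).
Co sits in group 9, so the d-electron count is 9 − 3 = 6.

d6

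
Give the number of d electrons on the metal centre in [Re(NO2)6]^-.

Each nitro (N-bound nitrite) is −1; balancing the −1 overall charge requires Re(V).
Re sits in group 7, so the d-electron count is 7 − 5 = 2.

d2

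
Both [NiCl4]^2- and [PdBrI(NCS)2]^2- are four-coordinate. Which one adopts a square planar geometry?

For [NiCl4]^2-: Summing ligand charges against the −2 overall charge gives an oxidation state of +2 for nickel. Nickel is a group-10 element; Ni(II) is therefore d⁸. Chloride is a weak-field ligand. With weak-field ligands the CFSE gain from square planar is small, so a 3d d⁸ ion takes the sterically preferred tetrahedral geometry. → tetrahedral.
For [PdBrI(NCS)2]^2-: Each bromide is −1; each iodide is −1; each isothiocyanate is −1; balancing the −2 overall charge requires Pd(II). Pd sits in group 10, so the d-electron count is 10 − 2 = 8. A 4d d⁸ ion has a large crystal-field splitting; square planar leaves the high-energy d_{x²−y²} orbital empty and maximises CFSE. → square planar.

[PdBrI(NCS)2]^2-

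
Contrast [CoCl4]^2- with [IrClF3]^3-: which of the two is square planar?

[IrClF3]^3-

For [CoCl4]^2-: Summing ligand charges against the −2 overall charge gives an oxidation state of +2 for cobalt. Co sits in group 9, so the d-electron count is 9 − 2 = 7. For a high-spin 3d d⁷ ion with weak-field ligands the small Δₜ gives little square-planar CFSE advantage, so four ligands adopt the sterically favoured tetrahedral geometry. → tetrahedral.
For [IrClF3]^3-: Summing ligand charges against the −3 overall charge gives an oxidation state of +1 for iridium. Ir sits in group 9, so the d-electron count is 9 − 1 = 8. A 5d d⁸ ion has a large crystal-field splitting; square planar leaves the high-energy d_{x²−y²} orbital empty and maximises CFSE. → square planar.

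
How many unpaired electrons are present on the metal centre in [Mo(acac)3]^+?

Summing ligand charges against the +1 overall charge gives an oxidation state of +4 for molybdenum.
Mo sits in group 6, so the d-electron count is 6 − 4 = 2.
Counting donor atoms: 3×acetylacetonate (bidentate) → 6 donors. Coordination number = 6.
In an octahedral field the d² configuration is t₂g²e_g⁰ (only one arrangement possible), giving 2 unpaired electrons.

2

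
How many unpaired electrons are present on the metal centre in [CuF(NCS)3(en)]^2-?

Ligand charges: each fluoride is −1; each isothiocyanate is −1; ethylenediamine is neutral. With an overall charge of −2 the copper centre must be in the +2 oxidation state.
Cu sits in group 11, so the d-electron count is 11 − 2 = 9.
Counting donor atoms: 1×fluoride (monodentate) → 1 donor; 3×isothiocyanate (monodentate) → 3 donors; 1×ethylenediamine (bidentate) → 2 donors. Coordination number = 6.
In an octahedral field the d⁹ configuration is t₂g⁶e_g³ (only one arrangement possible), giving 1 unpaired electron.

1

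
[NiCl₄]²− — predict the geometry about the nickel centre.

tetrahedral

Summing ligand charges against the −2 overall charge gives an oxidation state of +2 for nickel.
Nickel is a group-10 element; Ni(II) is therefore d⁸.
With 4 monodentate ligands the coordination number is 4.
Chloride is a weak-field ligand.
With weak-field ligands the CFSE gain from square planar is small, so a 3d d⁸ ion takes the sterically preferred tetrahedral geometry.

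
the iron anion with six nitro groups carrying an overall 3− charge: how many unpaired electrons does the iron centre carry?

1

Ligand charges: each nitro (N-bound nitrite) is −1. With an overall charge of −3 the iron centre must be in the +3 oxidation state.
Group 8 minus oxidation state 3 gives a d⁵ configuration.
The spin state decides the count: Nitro (N-bound nitrite) is a strong-field ligand (high in the spectrochemical series) for a first-row metal, so the complex is low-spin.
An octahedral low-spin d⁵ ion is t₂g⁵e_g⁰, giving 1 unpaired electron.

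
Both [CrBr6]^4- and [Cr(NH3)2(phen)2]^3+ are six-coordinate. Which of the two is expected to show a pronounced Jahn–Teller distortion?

[CrBr6]^4-

[CrBr6]^4-: Summing ligand charges against the −4 overall charge gives an oxidation state of +2 for chromium. Cr sits in group 6, so the d-electron count is 6 − 2 = 4. Bromide is a weak-field ligand for a first-row metal, so the complex is high-spin. The t₂g³e_g¹ (high-spin) configuration has an unevenly filled e_g set; the Jahn–Teller theorem predicts a tetragonal distortion (typically axial elongation) to lift the degeneracy.
[Cr(NH3)2(phen)2]^3+: Summing ligand charges against the +3 overall charge gives an oxidation state of +3 for chromium. Cr sits in group 6, so the d-electron count is 6 − 3 = 3. The d³ configuration leaves the e_g set evenly filled (or empty) — no strong Jahn–Teller driving force.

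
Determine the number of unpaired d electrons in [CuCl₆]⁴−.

1

Each chloride is −1; balancing the −4 overall charge requires Cu(II).
Group 11 minus oxidation state 2 gives a d⁹ configuration.
In an octahedral field the d⁹ configuration is t₂g⁶e_g³ (only one arrangement possible), giving 1 unpaired electron.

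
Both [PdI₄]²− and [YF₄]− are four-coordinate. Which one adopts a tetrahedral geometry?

For [PdI₄]²−: Ligand charges: each iodide is −1. With an overall charge of −2 the palladium centre must be in the +2 oxidation state. Pd sits in group 10, so the d-electron count is 10 − 2 = 8. A 4d d⁸ ion has a large crystal-field splitting; square planar leaves the high-energy d_{x²−y²} orbital empty and maximises CFSE. → square planar.
For [YF₄]−: Each fluoride is −1; balancing the −1 overall charge requires Y(III). Y sits in group 3, so the d-electron count is 3 − 3 = 0. A d⁰ ion has no crystal-field stabilisation preference between square planar and tetrahedral, so four ligands adopt the sterically favoured tetrahedral geometry. → tetrahedral.

[YF₄]−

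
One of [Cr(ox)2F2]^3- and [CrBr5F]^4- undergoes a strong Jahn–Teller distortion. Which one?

[Cr(ox)2F2]^3-: Each oxalate is −2; each fluoride is −1; balancing the −3 overall charge requires Cr(III). Chromium is a group-6 element; Cr(III) is therefore d³. The d³ configuration leaves the e_g set evenly filled (or empty) — no strong Jahn–Teller driving force.
[CrBr5F]^4-: Summing ligand charges against the −4 overall charge gives an oxidation state of +2 for chromium. Chromium is a group-6 element; Cr(II) is therefore d⁴. Bromide and fluoride are weak-field ligands for a first-row metal, so the complex is high-spin. The t₂g³e_g¹ (high-spin) configuration has an unevenly filled e_g set; the Jahn–Teller theorem predicts a tetragonal distortion (typically axial elongation) to lift the degeneracy.

[CrBr5F]^4-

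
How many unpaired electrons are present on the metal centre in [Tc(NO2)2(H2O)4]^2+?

3 unpaired electrons

Ligand charges: each nitro (N-bound nitrite) is −1; water is neutral. With an overall charge of +2 the technetium centre must be in the +4 oxidation state.
Group 7 minus oxidation state 4 gives a d³ configuration.
In an octahedral field the d³ configuration is t₂g³e_g⁰ (only one arrangement possible), giving 3 unpaired electrons.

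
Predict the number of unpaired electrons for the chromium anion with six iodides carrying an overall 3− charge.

Each iodide is −1; balancing the −3 overall charge requires Cr(III).
Cr sits in group 6, so the d-electron count is 6 − 3 = 3.
In an octahedral field the d³ configuration is t₂g³e_g⁰ (only one arrangement possible), giving 3 unpaired electrons.

3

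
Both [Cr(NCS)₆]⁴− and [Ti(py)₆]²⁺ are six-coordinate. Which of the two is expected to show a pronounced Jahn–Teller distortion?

[Cr(NCS)₆]⁴−

[Cr(NCS)₆]⁴−: Ligand charges: each isothiocyanate is −1. With an overall charge of −4 the chromium centre must be in the +2 oxidation state. Chromium is a group-6 element; Cr(II) is therefore d⁴. Isothiocyanate is a weak-field ligand for a first-row metal, so the complex is high-spin. The t₂g³e_g¹ (high-spin) configuration has an unevenly filled e_g set; the Jahn–Teller theorem predicts a tetragonal distortion (typically axial elongation) to lift the degeneracy.
[Ti(py)₆]²⁺: Summing ligand charges against the +2 overall charge gives an oxidation state of +2 for titanium. Titanium is a group-4 element; Ti(II) is therefore d². The d² configuration leaves the e_g set evenly filled (or empty) — no strong Jahn–Teller driving force.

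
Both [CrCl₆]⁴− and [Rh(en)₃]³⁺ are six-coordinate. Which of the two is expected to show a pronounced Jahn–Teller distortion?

[CrCl₆]⁴−

[CrCl₆]⁴−: Summing ligand charges against the −4 overall charge gives an oxidation state of +2 for chromium. Group 6 minus oxidation state 2 gives a d⁴ configuration. Chloride is a weak-field ligand for a first-row metal, so the complex is high-spin. The t₂g³e_g¹ (high-spin) configuration has an unevenly filled e_g set; the Jahn–Teller theorem predicts a tetragonal distortion (typically axial elongation) to lift the degeneracy.
[Rh(en)₃]³⁺: Ethylenediamine is neutral; balancing the +3 overall charge requires Rh(III). Rhodium is a group-9 element; Rh(III) is therefore d⁶. A 4d ion has a large Δₒ and is invariably low-spin. The d⁶ configuration leaves the e_g set evenly filled (or empty) — no strong Jahn–Teller driving force.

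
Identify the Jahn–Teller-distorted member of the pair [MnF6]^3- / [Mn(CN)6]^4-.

[MnF6]^3-

[MnF6]^3-: Summing ligand charges against the −3 overall charge gives an oxidation state of +3 for manganese. Group 7 minus oxidation state 3 gives a d⁴ configuration. Fluoride is a weak-field ligand for a first-row metal, so the complex is high-spin. The t₂g³e_g¹ (high-spin) configuration has an unevenly filled e_g set; the Jahn–Teller theorem predicts a tetragonal distortion (typically axial elongation) to lift the degeneracy.
[Mn(CN)6]^4-: Summing ligand charges against the −4 overall charge gives an oxidation state of +2 for manganese. Manganese is a group-7 element; Mn(II) is therefore d⁵. Cyanide is a strong-field ligand (high in the spectrochemical series) for a first-row metal, so the complex is low-spin. The d⁵ configuration leaves the e_g set evenly filled (or empty) — no strong Jahn–Teller driving force.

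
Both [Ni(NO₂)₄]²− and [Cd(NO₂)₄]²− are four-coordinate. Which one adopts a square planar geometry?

For [Ni(NO₂)₄]²−: Ligand charges: each nitro (N-bound nitrite) is −1. With an overall charge of −2 the nickel centre must be in the +2 oxidation state. Ni sits in group 10, so the d-electron count is 10 − 2 = 8. Nitro (N-bound nitrite) is a strong-field ligand (high in the spectrochemical series). A 3d d⁸ ion with strong-field ligands gains enough CFSE to favour square planar over tetrahedral. → square planar.
For [Cd(NO₂)₄]²−: Each nitro (N-bound nitrite) is −1; balancing the −2 overall charge requires Cd(II). Cadmium is a group-12 element; Cd(II) is therefore d¹⁰. A d¹⁰ ion has no crystal-field stabilisation preference between square planar and tetrahedral, so four ligands adopt the sterically favoured tetrahedral geometry. → tetrahedral.

[Ni(NO₂)₄]²−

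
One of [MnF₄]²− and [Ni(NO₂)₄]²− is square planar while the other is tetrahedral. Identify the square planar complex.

For [MnF₄]²−: Each fluoride is −1; balancing the −2 overall charge requires Mn(II). Manganese is a group-7 element; Mn(II) is therefore d⁵. A high-spin d⁵ ion has zero CFSE in either geometry, so four ligands adopt the sterically favoured tetrahedral geometry. → tetrahedral.
For [Ni(NO₂)₄]²−: Summing ligand charges against the −2 overall charge gives an oxidation state of +2 for nickel. Group 10 minus oxidation state 2 gives a d⁸ configuration. Nitro (N-bound nitrite) is a strong-field ligand (high in the spectrochemical series). A 3d d⁸ ion with strong-field ligands gains enough CFSE to favour square planar over tetrahedral. → square planar.

[Ni(NO₂)₄]²−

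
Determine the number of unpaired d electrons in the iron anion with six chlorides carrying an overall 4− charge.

4 unpaired electrons

Summing ligand charges against the −4 overall charge gives an oxidation state of +2 for iron.
Group 8 minus oxidation state 2 gives a d⁶ configuration.
The spin state decides the count: Chloride is a weak-field ligand for a first-row metal, so the complex is high-spin.
An octahedral high-spin d⁶ ion is t₂g⁴e_g², giving 4 unpaired electrons.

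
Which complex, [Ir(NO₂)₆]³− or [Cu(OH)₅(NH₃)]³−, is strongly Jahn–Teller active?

[Ir(NO₂)₆]³−: Summing ligand charges against the −3 overall charge gives an oxidation state of +3 for iridium. Ir sits in group 9, so the d-electron count is 9 − 3 = 6. A 5d ion has a large Δₒ and is invariably low-spin. The d⁶ configuration leaves the e_g set evenly filled (or empty) — no strong Jahn–Teller driving force.
[Cu(OH)₅(NH₃)]³−: Summing ligand charges against the −3 overall charge gives an oxidation state of +2 for copper. Group 11 minus oxidation state 2 gives a d⁹ configuration. The t₂g⁶e_g³ configuration has an unevenly filled e_g set; the Jahn–Teller theorem predicts a tetragonal distortion (typically axial elongation) to lift the degeneracy.

[Cu(OH)₅(NH₃)]³−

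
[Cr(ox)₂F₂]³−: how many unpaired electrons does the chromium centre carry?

Ligand charges: each oxalate is −2; each fluoride is −1. With an overall charge of −3 the chromium centre must be in the +3 oxidation state.
Group 6 minus oxidation state 3 gives a d³ configuration.
Counting donor atoms: 2×oxalate (bidentate) → 4 donors; 2×fluoride (monodentate) → 2 donors. Coordination number = 6.
In an octahedral field the d³ configuration is t₂g³e_g⁰ (only one arrangement possible), giving 3 unpaired electrons.

3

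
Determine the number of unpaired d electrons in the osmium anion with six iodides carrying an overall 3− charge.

1

Summing ligand charges against the −3 overall charge gives an oxidation state of +3 for osmium.
Group 8 minus oxidation state 3 gives a d⁵ configuration.
The spin state decides the count: a 5d ion has a large Δₒ and is invariably low-spin.
An octahedral low-spin d⁵ ion is t₂g⁵e_g⁰, giving 1 unpaired electron.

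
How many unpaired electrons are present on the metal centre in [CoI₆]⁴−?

3

Ligand charges: each iodide is −1. With an overall charge of −4 the cobalt centre must be in the +2 oxidation state.
Co sits in group 9, so the d-electron count is 9 − 2 = 7.
The spin state decides the count: Iodide is a weak-field ligand for a first-row metal, so the complex is high-spin.
An octahedral high-spin d⁷ ion is t₂g⁵e_g², giving 3 unpaired electrons.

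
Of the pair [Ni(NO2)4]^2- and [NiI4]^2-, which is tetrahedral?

[NiI4]^2-

For [Ni(NO2)4]^2-: Each nitro (N-bound nitrite) is −1; balancing the −2 overall charge requires Ni(II). Ni sits in group 10, so the d-electron count is 10 − 2 = 8. Nitro (N-bound nitrite) is a strong-field ligand (high in the spectrochemical series). A 3d d⁸ ion with strong-field ligands gains enough CFSE to favour square planar over tetrahedral. → square planar.
For [NiI4]^2-: Ligand charges: each iodide is −1. With an overall charge of −2 the nickel centre must be in the +2 oxidation state. Nickel is a group-10 element; Ni(II) is therefore d⁸. Iodide is a weak-field ligand. With weak-field ligands the CFSE gain from square planar is small, so a 3d d⁸ ion takes the sterically preferred tetrahedral geometry. → tetrahedral.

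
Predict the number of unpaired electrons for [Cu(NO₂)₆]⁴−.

Ligand charges: each nitro (N-bound nitrite) is −1. With an overall charge of −4 the copper centre must be in the +2 oxidation state.
Cu sits in group 11, so the d-electron count is 11 − 2 = 9.
In an octahedral field the d⁹ configuration is t₂g⁶e_g³ (only one arrangement possible), giving 1 unpaired electron.

1 unpaired electron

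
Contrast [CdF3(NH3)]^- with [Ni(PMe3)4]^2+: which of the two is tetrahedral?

For [CdF3(NH3)]^-: Ligand charges: each fluoride is −1; ammonia is neutral. With an overall charge of −1 the cadmium centre must be in the +2 oxidation state. Cadmium is a group-12 element; Cd(II) is therefore d¹⁰. A d¹⁰ ion has no crystal-field stabilisation preference between square planar and tetrahedral, so four ligands adopt the sterically favoured tetrahedral geometry. → tetrahedral.
For [Ni(PMe3)4]^2+: Trimethylphosphine is neutral; balancing the +2 overall charge requires Ni(II). Ni sits in group 10, so the d-electron count is 10 − 2 = 8. Trimethylphosphine is a strong-field ligand (high in the spectrochemical series). A 3d d⁸ ion with strong-field ligands gains enough CFSE to favour square planar over tetrahedral. → square planar.

[CdF3(NH3)]^-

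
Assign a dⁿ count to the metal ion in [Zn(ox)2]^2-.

d10

Ligand charges: each oxalate is −2. With an overall charge of −2 the zinc centre must be in the +2 oxidation state.
Zinc is a group-12 element; Zn(II) is therefore d¹⁰.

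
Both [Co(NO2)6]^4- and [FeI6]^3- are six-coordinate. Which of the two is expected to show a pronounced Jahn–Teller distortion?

[Co(NO2)6]^4-: Each nitro (N-bound nitrite) is −1; balancing the −4 overall charge requires Co(II). Co sits in group 9, so the d-electron count is 9 − 2 = 7. Nitro (N-bound nitrite) is a strong-field ligand (high in the spectrochemical series) for a first-row metal, so the complex is low-spin. The t₂g⁶e_g¹ (low-spin) configuration has an unevenly filled e_g set; the Jahn–Teller theorem predicts a tetragonal distortion (typically axial elongation) to lift the degeneracy.
[FeI6]^3-: Ligand charges: each iodide is −1. With an overall charge of −3 the iron centre must be in the +3 oxidation state. Fe sits in group 8, so the d-electron count is 8 − 3 = 5. Iodide is a weak-field ligand for a first-row metal, so the complex is high-spin. The d⁵ configuration leaves the e_g set evenly filled (or empty) — no strong Jahn–Teller driving force.

[Co(NO2)6]^4-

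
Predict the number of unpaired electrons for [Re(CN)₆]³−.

Each cyanide is −1; balancing the −3 overall charge requires Re(III).
Re sits in group 7, so the d-electron count is 7 − 3 = 4.
The spin state decides the count: a 5d ion has a large Δₒ and is invariably low-spin.
An octahedral low-spin d⁴ ion is t₂g⁴e_g⁰, giving 2 unpaired electrons.

2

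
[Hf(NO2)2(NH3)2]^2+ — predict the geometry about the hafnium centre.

tetrahedral

Summing ligand charges against the +2 overall charge gives an oxidation state of +4 for hafnium.
Hf sits in group 4, so the d-electron count is 4 − 4 = 0.
Coordination number: 4.
A d⁰ ion has no crystal-field stabilisation preference between square planar and tetrahedral, so four ligands adopt the sterically favoured tetrahedral geometry.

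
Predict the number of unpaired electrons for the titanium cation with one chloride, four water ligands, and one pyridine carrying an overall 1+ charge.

Each chloride is −1; water is neutral; pyridine is neutral; balancing the +1 overall charge requires Ti(II).
Titanium is a group-4 element; Ti(II) is therefore d².
In an octahedral field the d² configuration is t₂g²e_g⁰ (only one arrangement possible), giving 2 unpaired electrons.

2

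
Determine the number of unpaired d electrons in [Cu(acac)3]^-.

1 unpaired electron

Each acetylacetonate is −1; balancing the −1 overall charge requires Cu(II).
Cu sits in group 11, so the d-electron count is 11 − 2 = 9.
Counting donor atoms: 3×acetylacetonate (bidentate) → 6 donors. Coordination number = 6.
In an octahedral field the d⁹ configuration is t₂g⁶e_g³ (only one arrangement possible), giving 1 unpaired electron.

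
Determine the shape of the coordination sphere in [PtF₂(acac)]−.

square planar

Each fluoride is −1; each acetylacetonate is −1; balancing the −1 overall charge requires Pt(II).
Pt sits in group 10, so the d-electron count is 10 − 2 = 8.
Counting donor atoms: 2×fluoride (monodentate) → 2 donors; 1×acetylacetonate (bidentate) → 2 donors. Coordination number = 4.
A 5d d⁸ ion has a large crystal-field splitting; square planar leaves the high-energy d_{x²−y²} orbital empty and maximises CFSE.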